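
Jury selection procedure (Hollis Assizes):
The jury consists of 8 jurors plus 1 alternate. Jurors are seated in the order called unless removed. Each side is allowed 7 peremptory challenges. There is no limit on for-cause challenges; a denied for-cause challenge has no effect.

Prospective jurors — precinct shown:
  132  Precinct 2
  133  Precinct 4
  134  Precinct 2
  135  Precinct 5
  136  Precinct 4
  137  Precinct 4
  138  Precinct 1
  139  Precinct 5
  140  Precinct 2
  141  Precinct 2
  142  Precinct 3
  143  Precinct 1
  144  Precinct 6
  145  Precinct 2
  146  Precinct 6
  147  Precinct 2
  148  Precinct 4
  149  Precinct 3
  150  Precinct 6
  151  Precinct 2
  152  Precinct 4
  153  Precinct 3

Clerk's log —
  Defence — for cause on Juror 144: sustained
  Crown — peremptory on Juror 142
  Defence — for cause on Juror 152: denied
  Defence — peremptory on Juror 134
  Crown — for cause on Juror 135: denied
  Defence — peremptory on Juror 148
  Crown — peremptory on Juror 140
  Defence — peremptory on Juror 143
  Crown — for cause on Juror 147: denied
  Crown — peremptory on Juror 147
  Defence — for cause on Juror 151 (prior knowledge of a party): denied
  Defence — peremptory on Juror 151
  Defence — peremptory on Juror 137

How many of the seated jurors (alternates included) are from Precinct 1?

1

Removed: #134, #137, #140, #142, #143, #144, #147, #148, #151.
Seated (9 incl. alternates): #132, #133, #135, #136, #138, #139, #141, #145, #146.
Of those, in Precinct 1: #138 → 1.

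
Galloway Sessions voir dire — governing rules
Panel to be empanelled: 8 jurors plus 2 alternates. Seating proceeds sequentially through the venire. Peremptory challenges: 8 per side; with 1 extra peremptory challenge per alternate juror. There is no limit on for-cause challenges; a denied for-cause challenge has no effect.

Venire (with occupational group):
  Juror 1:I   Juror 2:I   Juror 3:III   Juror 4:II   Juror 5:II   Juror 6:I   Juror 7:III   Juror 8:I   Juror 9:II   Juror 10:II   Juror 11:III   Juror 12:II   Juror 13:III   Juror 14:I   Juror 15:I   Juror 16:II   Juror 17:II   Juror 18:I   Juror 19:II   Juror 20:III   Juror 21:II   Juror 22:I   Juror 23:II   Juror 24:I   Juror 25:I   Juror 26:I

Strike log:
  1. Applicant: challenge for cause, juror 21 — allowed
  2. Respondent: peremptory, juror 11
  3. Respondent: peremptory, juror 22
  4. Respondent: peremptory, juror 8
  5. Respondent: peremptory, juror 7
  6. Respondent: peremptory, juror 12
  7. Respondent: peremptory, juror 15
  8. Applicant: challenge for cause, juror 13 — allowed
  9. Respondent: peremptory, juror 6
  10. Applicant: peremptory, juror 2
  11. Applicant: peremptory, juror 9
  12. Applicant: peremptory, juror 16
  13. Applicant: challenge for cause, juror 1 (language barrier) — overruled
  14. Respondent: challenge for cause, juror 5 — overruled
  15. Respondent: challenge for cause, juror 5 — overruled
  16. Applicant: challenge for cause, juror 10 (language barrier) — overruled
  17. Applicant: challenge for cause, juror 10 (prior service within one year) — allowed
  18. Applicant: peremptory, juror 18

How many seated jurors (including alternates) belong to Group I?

Removed: #2, #6, #7, #8, #9, #10, #11, #12, #13, #15, #16, #18, #21, #22.
Seated (10 incl. alternates): #1, #3, #4, #5, #14, #17, #19, #20, #23, #24.
Of those, in Group I: #1, #14, #24 → 3.

3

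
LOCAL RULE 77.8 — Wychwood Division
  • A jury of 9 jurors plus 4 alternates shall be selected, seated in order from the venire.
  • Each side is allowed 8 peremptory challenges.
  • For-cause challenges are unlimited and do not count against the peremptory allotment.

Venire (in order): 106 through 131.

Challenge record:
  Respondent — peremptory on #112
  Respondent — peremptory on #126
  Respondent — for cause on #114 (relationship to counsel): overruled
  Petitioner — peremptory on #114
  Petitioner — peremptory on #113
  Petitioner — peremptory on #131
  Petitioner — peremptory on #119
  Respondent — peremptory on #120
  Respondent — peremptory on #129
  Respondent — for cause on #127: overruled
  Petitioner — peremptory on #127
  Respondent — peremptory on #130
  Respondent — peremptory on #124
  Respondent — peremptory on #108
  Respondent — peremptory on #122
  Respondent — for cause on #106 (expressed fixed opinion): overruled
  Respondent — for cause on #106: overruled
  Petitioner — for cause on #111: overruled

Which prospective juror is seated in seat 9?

118

Removed: #108, #112, #113, #114, #119, #120, #122, #124, #126, #127, #129, #130, #131. (#106, #111 stay — for-cause denied.)
Seating in order: seats 1–9 → #106, #107, #109, #110, #111, #115, #116, #117, #118; alternates → #121, #123, #125, #128.
So seat 9 is #118.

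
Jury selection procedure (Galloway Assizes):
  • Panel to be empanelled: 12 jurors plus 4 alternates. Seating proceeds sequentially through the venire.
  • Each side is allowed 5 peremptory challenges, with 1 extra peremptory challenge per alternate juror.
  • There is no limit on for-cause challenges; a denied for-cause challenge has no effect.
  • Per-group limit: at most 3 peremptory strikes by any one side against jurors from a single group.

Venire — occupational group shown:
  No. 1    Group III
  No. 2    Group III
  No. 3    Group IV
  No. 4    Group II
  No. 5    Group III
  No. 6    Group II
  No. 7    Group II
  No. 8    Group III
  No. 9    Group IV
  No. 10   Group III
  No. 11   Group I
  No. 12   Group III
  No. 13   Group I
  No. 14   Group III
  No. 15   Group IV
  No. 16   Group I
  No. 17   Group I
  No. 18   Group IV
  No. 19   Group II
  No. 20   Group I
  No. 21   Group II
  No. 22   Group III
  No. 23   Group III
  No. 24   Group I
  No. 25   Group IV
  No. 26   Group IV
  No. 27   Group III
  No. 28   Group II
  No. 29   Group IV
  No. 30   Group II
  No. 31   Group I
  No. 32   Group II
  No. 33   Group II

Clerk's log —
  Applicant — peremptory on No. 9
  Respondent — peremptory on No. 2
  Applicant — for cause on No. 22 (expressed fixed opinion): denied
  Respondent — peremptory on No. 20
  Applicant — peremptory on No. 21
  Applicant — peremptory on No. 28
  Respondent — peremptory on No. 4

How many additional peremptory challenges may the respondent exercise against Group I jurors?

2

Respondent peremptories so far: #2, #20, #4 — 3 of 9 used, 6 left overall.
Against Group I: #20 — 1 used; per-group cap 3 leaves 2.
Binding limit: min(6, 2) = 2.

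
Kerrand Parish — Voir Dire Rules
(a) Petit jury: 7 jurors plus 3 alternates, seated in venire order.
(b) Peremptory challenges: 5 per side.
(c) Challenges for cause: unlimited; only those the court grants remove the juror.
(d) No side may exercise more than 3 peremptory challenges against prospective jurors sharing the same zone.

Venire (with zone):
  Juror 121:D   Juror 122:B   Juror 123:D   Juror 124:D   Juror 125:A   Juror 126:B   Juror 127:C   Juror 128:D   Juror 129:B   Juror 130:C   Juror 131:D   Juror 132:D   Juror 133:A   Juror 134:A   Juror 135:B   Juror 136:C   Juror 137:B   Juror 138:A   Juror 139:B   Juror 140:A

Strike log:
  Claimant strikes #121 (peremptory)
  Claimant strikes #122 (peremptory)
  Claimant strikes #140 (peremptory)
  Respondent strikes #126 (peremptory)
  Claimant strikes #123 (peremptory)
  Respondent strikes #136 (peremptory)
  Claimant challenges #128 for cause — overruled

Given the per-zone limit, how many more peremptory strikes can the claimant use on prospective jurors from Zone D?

1

Claimant peremptories so far: #121, #122, #140, #123 — 4 of 5 used, 1 left overall.
Against Zone D: #121, #123 — 2 used; per-zone cap 3 leaves 1.
Binding limit: min(1, 1) = 1.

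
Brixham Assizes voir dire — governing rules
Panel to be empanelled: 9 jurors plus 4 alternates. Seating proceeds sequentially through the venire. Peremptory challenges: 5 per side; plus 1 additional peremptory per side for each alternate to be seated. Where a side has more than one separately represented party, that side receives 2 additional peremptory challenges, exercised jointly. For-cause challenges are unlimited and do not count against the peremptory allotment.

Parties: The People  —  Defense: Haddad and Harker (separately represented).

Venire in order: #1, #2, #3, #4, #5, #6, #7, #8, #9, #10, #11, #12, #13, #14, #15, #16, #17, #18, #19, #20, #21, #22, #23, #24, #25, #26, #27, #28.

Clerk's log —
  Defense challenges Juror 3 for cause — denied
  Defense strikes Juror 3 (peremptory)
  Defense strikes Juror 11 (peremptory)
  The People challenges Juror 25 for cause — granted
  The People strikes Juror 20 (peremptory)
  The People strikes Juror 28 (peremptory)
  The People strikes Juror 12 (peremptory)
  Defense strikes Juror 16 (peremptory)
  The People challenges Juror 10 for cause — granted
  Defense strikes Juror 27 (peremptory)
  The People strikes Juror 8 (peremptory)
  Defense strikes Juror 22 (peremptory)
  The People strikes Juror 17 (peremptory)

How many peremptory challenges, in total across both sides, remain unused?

10

The People allotment: 5 base + 1 × 4 alternates = 9. Defense allotment: 5 base + 1 × 4 alternates + 2 multi-party = 11.
The People peremptories used: #20, #28, #12, #8, #17 — 5 (for-cause on #25, #10 don't count).
Defense peremptories used: #3, #11, #16, #27, #22 — 5 (the for-cause on #3 doesn't count).
Remaining: (9 − 5) + (11 − 5) = 10.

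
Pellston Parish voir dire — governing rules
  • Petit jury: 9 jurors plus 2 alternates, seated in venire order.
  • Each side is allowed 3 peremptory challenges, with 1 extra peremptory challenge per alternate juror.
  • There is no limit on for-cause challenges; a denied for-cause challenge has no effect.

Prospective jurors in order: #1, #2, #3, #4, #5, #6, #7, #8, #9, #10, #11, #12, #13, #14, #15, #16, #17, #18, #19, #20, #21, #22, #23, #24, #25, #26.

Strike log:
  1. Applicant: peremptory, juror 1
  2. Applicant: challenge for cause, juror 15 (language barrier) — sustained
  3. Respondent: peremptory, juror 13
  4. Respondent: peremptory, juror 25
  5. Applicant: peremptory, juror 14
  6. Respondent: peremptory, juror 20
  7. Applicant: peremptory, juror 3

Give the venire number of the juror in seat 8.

Removed: #1, #3, #13, #14, #15, #20, #25.
Seating in order: seats 1–9 → #2, #4, #5, #6, #7, #8, #9, #10, #11; alternates → #12, #16.
So seat 8 is #10.

10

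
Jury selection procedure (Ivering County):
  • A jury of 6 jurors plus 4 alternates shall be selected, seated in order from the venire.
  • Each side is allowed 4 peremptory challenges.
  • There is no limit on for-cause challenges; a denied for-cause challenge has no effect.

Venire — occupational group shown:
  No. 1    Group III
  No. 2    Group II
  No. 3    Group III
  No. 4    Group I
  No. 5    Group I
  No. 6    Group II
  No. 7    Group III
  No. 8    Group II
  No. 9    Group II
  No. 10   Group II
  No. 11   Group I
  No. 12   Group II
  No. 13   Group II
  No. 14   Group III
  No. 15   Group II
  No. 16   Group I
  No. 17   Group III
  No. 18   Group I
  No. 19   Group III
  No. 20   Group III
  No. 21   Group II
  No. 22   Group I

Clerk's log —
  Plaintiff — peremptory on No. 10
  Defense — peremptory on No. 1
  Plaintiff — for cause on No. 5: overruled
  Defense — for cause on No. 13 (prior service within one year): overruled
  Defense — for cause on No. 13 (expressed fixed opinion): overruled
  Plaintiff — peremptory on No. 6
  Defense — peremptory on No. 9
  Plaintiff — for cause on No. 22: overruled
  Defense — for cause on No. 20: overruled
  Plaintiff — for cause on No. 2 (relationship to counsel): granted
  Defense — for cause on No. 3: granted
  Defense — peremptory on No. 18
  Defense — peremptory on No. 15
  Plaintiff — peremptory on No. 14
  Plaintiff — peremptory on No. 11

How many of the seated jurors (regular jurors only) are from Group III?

Removed: #1, #2, #3, #6, #9, #10, #11, #14, #15, #18.
Seated jurors 1–6: #4, #5, #7, #8, #12, #13 (alternates #16, #17, #19, #20 not counted).
Of those, in Group III: #7 → 1.

1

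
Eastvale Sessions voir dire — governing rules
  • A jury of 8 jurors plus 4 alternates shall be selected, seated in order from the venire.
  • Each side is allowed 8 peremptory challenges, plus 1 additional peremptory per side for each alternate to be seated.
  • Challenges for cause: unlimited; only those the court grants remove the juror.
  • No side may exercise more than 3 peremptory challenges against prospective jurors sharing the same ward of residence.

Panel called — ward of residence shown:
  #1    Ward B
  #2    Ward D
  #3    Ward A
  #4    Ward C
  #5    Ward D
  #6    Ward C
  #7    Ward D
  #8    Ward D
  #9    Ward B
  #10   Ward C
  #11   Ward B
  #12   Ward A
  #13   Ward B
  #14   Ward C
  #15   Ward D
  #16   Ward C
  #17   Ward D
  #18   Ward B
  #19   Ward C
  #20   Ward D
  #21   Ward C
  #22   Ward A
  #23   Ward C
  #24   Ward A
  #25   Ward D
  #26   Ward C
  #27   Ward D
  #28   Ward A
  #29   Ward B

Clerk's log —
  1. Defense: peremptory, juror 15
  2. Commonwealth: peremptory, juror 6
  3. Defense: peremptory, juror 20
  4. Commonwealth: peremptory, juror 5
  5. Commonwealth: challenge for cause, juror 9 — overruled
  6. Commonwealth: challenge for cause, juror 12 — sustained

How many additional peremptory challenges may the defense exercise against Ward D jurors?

Defense peremptories so far: #15, #20 — 2 of 12 used, 10 left overall.
Against Ward D: #15, #20 — 2 used; per-ward cap 3 leaves 1.
Binding limit: min(10, 1) = 1.

1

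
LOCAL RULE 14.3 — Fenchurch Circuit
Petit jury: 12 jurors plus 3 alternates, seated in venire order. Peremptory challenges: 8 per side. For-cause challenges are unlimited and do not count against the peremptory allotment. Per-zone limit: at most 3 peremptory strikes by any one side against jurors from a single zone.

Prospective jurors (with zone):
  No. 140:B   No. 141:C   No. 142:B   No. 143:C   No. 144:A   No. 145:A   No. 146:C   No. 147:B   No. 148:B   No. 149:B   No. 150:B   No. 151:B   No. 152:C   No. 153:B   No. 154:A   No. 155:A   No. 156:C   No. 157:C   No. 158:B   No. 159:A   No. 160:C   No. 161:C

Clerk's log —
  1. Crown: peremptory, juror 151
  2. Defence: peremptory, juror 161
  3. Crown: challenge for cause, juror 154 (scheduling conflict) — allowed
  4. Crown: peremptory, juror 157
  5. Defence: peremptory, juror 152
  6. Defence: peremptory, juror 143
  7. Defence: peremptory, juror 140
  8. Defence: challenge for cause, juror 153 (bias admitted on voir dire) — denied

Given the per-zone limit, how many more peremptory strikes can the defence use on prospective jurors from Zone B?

Defence peremptories so far: #161, #152, #143, #140 — 4 of 8 used, 4 left overall.
Against Zone B: #140 — 1 used; per-zone cap 3 leaves 2.
Binding limit: min(4, 2) = 2.

2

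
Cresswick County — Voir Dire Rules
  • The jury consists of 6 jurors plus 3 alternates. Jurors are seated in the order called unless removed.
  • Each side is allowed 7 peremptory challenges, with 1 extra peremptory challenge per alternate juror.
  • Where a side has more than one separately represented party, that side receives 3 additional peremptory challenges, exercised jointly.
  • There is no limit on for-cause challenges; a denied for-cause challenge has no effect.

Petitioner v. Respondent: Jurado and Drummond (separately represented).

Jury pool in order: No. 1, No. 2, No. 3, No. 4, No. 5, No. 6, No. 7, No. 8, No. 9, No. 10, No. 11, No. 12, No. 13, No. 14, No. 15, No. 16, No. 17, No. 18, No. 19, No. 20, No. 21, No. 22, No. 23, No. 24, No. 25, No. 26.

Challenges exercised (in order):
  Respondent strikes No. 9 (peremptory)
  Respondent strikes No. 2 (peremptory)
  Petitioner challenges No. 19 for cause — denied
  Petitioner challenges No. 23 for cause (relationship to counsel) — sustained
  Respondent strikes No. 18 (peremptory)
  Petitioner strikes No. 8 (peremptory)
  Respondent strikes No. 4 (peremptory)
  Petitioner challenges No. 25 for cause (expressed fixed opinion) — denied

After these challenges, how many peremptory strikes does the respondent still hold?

9

Respondent allotment: 7 base + 1 × 3 alternates + 3 multi-party = 13.
Respondent peremptories used: #9, #2, #18, #4 — 4.
Remaining: 13 − 4 = 9.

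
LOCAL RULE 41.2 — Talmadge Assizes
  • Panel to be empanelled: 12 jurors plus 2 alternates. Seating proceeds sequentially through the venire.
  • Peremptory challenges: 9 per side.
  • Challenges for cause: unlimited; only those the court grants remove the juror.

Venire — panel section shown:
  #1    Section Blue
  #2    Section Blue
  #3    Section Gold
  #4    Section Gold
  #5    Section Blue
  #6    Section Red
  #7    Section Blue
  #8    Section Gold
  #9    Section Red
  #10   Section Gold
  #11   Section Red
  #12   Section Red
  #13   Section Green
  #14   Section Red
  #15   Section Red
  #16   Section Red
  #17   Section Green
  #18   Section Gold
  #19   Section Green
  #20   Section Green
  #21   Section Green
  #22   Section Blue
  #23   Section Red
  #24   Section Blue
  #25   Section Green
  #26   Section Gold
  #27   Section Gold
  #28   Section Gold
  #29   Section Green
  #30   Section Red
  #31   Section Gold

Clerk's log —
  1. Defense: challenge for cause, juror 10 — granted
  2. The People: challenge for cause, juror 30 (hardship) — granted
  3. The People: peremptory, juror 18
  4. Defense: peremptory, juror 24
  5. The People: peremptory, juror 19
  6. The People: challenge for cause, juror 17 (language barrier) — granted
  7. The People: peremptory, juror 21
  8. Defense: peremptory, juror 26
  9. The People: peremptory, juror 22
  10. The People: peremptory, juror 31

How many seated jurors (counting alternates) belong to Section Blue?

Removed: #10, #17, #18, #19, #21, #22, #24, #26, #30, #31.
Seated (14 incl. alternates): #1, #2, #3, #4, #5, #6, #7, #8, #9, #11, #12, #13, #14, #15.
Of those, in Section Blue: #1, #2, #5, #7 → 4.

4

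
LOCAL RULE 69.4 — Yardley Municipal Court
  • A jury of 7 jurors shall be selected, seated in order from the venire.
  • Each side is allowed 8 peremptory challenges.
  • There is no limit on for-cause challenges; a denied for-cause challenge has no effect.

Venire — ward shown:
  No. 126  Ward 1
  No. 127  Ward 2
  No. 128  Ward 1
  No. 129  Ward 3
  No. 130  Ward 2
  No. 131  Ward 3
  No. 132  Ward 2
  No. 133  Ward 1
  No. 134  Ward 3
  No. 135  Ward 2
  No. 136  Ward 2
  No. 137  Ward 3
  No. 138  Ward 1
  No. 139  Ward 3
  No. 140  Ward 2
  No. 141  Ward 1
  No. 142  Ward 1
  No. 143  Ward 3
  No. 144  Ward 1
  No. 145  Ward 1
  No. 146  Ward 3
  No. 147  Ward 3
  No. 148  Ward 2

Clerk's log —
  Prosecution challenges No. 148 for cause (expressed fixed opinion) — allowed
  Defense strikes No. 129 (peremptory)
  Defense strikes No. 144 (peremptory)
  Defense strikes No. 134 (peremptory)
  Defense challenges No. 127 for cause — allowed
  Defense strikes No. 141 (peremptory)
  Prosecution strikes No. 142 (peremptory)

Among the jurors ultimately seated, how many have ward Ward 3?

1

Removed: #127, #129, #134, #141, #142, #144, #148.
Seated jurors 1–7: #126, #128, #130, #131, #132, #133, #135.
Of those, in Ward 3: #131 → 1.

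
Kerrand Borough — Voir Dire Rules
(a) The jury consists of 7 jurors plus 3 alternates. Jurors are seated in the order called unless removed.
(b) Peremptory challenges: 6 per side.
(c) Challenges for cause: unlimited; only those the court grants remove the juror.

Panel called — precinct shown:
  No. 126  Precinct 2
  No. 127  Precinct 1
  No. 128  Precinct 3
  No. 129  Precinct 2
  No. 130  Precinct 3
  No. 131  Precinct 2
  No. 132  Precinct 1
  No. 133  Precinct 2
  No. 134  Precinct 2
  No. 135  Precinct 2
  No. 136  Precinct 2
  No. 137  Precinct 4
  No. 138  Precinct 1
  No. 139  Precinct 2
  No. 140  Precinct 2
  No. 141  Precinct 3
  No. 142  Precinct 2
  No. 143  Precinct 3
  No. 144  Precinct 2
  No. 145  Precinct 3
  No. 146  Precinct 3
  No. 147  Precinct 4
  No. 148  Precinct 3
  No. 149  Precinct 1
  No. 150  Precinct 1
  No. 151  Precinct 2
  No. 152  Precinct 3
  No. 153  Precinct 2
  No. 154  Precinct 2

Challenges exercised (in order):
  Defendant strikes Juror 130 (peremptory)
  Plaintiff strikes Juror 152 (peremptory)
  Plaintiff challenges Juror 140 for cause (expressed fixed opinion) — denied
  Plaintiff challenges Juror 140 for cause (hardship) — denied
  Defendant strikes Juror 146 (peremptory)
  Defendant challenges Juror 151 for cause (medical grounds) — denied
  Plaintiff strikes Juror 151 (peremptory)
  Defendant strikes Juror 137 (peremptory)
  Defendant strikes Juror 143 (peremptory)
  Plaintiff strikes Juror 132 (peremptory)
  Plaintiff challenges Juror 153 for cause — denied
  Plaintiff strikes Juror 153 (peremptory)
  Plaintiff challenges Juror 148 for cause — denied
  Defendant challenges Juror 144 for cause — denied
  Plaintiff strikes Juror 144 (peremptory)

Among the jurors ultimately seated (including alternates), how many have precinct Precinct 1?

2

Removed: #130, #132, #137, #143, #144, #146, #151, #152, #153.
Seated (10 incl. alternates): #126, #127, #128, #129, #131, #133, #134, #135, #136, #138.
Of those, in Precinct 1: #127, #138 → 2.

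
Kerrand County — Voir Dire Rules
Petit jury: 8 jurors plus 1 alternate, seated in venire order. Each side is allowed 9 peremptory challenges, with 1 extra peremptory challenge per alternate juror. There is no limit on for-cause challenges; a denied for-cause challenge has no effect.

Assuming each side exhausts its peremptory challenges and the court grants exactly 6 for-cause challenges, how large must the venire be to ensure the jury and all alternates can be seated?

35

Seats to fill: 8 + 1 alternates = 9.
Peremptories: 9 + 1×1 = 10 per side × 2 sides = 20.
For-cause removals: 6.
Minimum venire: 9 + 20 + 6 = 35.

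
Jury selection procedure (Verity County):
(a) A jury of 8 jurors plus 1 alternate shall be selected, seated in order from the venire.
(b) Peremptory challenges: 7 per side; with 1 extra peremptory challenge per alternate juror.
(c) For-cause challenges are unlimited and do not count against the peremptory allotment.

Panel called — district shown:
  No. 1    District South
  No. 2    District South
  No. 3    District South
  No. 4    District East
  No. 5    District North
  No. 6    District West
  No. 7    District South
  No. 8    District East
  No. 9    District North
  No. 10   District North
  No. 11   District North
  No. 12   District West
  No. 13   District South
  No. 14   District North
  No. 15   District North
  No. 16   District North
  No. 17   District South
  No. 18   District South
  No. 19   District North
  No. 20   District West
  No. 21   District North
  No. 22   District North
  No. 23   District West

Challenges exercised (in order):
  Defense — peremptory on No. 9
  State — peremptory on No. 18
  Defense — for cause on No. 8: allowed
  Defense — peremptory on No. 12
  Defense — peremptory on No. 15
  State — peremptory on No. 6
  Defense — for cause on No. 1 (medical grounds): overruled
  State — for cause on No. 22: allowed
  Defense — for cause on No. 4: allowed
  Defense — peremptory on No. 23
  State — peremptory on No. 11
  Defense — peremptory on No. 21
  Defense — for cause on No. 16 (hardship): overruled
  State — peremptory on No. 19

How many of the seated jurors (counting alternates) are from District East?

Removed: #4, #6, #8, #9, #11, #12, #15, #18, #19, #21, #22, #23.
Seated (9 incl. alternates): #1, #2, #3, #5, #7, #10, #13, #14, #16.
None of those are in District East → 0.

0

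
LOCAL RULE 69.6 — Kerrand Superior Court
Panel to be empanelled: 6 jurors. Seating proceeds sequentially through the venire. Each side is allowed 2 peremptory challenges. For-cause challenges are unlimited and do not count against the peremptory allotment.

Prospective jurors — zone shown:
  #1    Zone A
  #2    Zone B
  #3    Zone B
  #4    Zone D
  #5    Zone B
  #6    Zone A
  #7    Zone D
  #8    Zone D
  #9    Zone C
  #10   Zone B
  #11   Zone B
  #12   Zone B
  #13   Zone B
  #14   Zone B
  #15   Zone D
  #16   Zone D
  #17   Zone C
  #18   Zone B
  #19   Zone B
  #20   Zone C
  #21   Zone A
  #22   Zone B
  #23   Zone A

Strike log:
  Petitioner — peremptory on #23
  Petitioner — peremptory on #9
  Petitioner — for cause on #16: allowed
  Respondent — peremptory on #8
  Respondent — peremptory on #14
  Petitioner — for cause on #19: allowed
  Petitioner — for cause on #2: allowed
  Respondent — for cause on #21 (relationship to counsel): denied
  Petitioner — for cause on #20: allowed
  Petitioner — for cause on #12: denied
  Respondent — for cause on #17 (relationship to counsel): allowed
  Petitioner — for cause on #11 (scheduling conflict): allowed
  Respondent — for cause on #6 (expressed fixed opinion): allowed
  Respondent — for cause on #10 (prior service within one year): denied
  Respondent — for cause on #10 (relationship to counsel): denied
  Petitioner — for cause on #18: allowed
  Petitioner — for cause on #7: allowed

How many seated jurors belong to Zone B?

4

Removed: #2, #6, #7, #8, #9, #11, #14, #16, #17, #18, #19, #20, #23.
Seated jurors 1–6: #1, #3, #4, #5, #10, #12.
Of those, in Zone B: #3, #5, #10, #12 → 4.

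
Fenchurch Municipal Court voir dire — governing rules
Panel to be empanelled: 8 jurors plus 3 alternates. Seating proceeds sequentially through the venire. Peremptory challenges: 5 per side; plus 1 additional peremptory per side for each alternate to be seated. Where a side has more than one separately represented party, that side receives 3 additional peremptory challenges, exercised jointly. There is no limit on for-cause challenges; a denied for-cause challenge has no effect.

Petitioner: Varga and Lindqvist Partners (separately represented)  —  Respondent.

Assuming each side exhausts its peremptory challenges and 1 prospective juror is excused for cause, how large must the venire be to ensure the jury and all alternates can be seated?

Seats to fill: 8 + 3 alternates = 11.
Peremptories — Petitioner: 5 + 1×3 + 3 = 11; Respondent: 5 + 1×3 = 8; total 19.
For-cause removals: 1.
Minimum venire: 11 + 19 + 1 = 31.

31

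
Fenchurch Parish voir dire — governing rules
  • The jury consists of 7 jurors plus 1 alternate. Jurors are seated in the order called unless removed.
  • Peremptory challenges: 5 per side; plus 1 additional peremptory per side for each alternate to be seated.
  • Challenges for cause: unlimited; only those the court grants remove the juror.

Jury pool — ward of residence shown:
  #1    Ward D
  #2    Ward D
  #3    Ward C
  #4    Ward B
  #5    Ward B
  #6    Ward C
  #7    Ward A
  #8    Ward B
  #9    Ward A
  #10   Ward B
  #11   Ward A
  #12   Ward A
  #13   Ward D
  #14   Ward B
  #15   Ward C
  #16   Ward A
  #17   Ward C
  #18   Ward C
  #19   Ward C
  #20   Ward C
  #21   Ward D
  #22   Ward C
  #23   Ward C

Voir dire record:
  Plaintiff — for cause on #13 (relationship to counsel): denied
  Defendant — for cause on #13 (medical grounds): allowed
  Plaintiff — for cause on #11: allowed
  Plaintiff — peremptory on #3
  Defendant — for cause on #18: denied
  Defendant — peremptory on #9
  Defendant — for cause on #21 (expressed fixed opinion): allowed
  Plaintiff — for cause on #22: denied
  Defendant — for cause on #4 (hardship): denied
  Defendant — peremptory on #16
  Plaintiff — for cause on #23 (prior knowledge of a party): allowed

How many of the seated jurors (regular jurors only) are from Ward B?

Removed: #3, #9, #11, #13, #16, #21, #23.
Seated jurors 1–7: #1, #2, #4, #5, #6, #7, #8 (alternates #10 not counted).
Of those, in Ward B: #4, #5, #8 → 3.

3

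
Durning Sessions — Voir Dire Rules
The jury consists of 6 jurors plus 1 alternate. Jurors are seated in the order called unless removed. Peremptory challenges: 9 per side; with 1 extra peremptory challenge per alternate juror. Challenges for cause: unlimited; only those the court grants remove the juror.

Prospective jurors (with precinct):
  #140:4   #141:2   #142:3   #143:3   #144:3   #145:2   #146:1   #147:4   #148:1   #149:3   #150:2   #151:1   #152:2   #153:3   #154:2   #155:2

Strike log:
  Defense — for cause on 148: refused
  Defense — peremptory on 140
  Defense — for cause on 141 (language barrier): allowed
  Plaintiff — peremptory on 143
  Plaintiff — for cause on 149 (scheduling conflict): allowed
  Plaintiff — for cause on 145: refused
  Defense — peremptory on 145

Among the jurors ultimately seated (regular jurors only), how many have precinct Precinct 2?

Removed: #140, #141, #143, #145, #149.
Seated jurors 1–6: #142, #144, #146, #147, #148, #150 (alternates #151 not counted).
Of those, in Precinct 2: #150 → 1.

1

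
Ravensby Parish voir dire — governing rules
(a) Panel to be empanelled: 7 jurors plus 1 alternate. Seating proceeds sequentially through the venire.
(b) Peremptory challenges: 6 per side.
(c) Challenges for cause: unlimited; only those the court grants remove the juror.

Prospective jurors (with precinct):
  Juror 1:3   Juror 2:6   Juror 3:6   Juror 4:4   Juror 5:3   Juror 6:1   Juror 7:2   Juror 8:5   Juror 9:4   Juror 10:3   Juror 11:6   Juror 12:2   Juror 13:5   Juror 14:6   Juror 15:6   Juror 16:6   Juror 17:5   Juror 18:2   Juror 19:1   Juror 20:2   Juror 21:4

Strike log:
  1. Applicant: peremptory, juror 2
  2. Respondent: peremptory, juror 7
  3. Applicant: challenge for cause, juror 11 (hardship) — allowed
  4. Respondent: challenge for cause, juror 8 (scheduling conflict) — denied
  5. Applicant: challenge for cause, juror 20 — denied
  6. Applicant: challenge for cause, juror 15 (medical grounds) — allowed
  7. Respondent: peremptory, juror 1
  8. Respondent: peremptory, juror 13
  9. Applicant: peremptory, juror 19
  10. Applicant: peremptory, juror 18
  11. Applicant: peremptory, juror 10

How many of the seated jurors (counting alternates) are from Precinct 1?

Removed: #1, #2, #7, #10, #11, #13, #15, #18, #19.
Seated (8 incl. alternates): #3, #4, #5, #6, #8, #9, #12, #14.
Of those, in Precinct 1: #6 → 1.

1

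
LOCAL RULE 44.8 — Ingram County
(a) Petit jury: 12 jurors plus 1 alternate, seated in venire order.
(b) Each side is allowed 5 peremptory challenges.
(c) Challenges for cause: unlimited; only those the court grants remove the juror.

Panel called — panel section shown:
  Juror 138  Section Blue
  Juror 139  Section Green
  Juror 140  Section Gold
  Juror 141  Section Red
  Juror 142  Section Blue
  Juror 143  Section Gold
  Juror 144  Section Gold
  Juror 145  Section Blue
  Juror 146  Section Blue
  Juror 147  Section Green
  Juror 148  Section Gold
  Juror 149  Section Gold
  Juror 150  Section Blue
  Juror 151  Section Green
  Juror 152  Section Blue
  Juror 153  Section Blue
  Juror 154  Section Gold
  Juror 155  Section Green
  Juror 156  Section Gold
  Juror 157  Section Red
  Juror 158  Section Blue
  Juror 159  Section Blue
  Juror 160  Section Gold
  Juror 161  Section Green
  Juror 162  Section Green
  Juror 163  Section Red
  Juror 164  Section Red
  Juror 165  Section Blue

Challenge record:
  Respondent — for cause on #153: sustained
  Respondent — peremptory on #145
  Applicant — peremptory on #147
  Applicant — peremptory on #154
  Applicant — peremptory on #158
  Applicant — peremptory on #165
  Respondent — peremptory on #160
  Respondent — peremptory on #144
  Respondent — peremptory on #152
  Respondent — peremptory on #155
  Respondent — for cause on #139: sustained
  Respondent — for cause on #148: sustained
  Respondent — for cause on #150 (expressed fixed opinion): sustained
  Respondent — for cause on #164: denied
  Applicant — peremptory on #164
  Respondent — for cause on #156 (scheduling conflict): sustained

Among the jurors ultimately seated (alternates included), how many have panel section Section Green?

Removed: #139, #144, #145, #147, #148, #150, #152, #153, #154, #155, #156, #158, #160, #164, #165.
Seated (13 incl. alternates): #138, #140, #141, #142, #143, #146, #149, #151, #157, #159, #161, #162, #163.
Of those, in Section Green: #151, #161, #162 → 3.

3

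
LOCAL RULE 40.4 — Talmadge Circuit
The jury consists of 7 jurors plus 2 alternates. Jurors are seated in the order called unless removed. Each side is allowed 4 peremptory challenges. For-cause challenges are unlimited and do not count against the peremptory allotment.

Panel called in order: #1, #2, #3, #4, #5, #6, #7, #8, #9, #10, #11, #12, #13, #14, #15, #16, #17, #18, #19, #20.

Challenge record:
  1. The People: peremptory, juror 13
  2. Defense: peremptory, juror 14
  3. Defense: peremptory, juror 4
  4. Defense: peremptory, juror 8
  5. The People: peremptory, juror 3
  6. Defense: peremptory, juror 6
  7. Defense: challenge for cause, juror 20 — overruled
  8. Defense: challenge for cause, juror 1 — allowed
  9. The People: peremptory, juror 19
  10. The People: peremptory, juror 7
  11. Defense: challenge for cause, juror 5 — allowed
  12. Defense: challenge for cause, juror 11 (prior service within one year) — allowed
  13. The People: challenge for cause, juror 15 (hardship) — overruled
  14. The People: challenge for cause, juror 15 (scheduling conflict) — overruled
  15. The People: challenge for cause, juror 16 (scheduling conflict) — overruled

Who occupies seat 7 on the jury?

Removed: #1, #3, #4, #5, #6, #7, #8, #11, #13, #14, #19. (#15, #16, #20 stay — for-cause denied.)
Seating in order: seats 1–7 → #2, #9, #10, #12, #15, #16, #17; alternates → #18, #20.
So seat 7 is #17.

17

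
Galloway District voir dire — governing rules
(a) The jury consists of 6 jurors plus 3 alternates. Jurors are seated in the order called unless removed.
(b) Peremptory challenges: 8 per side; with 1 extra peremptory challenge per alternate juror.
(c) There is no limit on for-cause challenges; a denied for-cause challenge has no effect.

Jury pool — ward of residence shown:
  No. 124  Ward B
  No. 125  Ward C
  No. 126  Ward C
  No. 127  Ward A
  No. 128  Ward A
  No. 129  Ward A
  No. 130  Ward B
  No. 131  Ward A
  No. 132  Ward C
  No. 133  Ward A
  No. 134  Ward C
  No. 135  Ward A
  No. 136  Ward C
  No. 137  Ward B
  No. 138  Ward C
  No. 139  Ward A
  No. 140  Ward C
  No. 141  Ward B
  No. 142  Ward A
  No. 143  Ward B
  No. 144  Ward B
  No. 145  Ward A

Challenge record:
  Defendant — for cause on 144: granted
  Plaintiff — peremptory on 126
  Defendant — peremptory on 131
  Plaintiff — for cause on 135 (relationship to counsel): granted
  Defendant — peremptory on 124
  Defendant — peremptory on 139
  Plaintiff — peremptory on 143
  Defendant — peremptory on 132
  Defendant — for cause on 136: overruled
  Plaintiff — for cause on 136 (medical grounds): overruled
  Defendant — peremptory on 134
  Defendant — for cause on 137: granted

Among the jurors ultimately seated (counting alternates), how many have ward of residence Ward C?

Removed: #124, #126, #131, #132, #134, #135, #137, #139, #143, #144.
Seated (9 incl. alternates): #125, #127, #128, #129, #130, #133, #136, #138, #140.
Of those, in Ward C: #125, #136, #138, #140 → 4.

4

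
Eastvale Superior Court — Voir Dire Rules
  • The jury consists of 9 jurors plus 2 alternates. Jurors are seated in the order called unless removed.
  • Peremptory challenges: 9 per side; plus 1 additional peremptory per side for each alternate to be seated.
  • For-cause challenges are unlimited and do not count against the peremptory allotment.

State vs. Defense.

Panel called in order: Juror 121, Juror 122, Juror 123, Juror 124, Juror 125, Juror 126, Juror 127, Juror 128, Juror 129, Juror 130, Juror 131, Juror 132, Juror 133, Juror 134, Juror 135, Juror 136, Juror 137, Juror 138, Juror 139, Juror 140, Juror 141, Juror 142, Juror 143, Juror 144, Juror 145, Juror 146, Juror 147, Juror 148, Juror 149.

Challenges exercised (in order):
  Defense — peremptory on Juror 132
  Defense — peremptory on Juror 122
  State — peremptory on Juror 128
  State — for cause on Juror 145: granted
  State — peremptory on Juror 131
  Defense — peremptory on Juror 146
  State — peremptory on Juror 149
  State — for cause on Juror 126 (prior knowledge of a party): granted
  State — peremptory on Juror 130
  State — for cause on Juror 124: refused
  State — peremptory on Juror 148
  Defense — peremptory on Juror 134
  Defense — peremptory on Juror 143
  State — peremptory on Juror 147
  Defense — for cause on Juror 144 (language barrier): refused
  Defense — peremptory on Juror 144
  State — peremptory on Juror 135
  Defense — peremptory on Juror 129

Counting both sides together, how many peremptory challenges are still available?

8

State allotment: 9 base + 1 × 2 alternates = 11. Defense allotment: 9 base + 1 × 2 alternates = 11.
State peremptories used: #128, #131, #149, #130, #148, #147, #135 — 7 (for-cause on #145, #126, #124 don't count).
Defense peremptories used: #132, #122, #146, #134, #143, #144, #129 — 7 (the for-cause on #144 doesn't count).
Remaining: (11 − 7) + (11 − 7) = 8.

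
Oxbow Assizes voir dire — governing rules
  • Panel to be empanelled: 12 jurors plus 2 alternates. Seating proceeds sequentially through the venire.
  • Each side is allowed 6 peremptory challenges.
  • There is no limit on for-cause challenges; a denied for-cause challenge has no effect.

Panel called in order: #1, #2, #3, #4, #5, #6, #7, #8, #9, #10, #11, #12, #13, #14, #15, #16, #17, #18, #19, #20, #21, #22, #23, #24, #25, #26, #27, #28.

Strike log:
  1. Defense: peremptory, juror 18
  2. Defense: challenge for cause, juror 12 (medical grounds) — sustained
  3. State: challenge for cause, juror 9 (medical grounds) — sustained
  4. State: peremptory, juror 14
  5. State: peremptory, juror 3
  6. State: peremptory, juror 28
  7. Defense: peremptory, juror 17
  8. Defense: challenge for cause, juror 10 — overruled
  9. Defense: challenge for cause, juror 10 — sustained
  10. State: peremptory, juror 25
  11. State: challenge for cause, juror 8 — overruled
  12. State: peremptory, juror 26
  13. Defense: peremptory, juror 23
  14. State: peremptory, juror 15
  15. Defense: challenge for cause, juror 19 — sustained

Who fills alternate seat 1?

Removed: #3, #9, #10, #12, #14, #15, #17, #18, #19, #23, #25, #26, #28. (#8 stays — for-cause denied.)
Seating in order: seats 1–12 → #1, #2, #4, #5, #6, #7, #8, #11, #13, #16, #20, #21; alternates → #22, #24.
So alternate 1 is #22.

22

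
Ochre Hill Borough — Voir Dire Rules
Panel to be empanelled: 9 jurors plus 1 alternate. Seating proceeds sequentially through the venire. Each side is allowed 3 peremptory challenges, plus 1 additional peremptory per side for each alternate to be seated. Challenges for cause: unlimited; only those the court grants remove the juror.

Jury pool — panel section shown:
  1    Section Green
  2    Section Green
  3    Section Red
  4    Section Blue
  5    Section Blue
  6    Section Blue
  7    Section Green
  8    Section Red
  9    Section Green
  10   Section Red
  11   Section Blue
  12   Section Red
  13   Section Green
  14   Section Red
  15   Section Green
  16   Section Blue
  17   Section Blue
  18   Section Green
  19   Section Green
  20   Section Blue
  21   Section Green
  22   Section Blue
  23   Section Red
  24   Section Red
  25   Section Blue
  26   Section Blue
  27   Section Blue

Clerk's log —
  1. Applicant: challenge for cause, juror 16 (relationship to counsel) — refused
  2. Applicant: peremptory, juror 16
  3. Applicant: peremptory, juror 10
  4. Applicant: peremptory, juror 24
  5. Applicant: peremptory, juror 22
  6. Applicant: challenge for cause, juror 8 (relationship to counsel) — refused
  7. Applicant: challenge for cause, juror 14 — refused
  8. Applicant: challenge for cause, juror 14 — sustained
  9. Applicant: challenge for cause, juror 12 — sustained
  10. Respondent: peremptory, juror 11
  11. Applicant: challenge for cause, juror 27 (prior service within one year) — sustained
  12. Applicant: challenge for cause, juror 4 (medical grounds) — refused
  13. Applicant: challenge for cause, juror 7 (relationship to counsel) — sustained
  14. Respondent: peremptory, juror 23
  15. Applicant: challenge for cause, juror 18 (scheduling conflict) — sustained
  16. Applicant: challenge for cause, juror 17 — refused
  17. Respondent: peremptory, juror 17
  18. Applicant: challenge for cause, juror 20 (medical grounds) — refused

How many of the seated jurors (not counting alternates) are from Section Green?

4

Removed: #7, #10, #11, #12, #14, #16, #17, #18, #22, #23, #24, #27.
Seated jurors 1–9: #1, #2, #3, #4, #5, #6, #8, #9, #13 (alternates #15 not counted).
Of those, in Section Green: #1, #2, #9, #13 → 4.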